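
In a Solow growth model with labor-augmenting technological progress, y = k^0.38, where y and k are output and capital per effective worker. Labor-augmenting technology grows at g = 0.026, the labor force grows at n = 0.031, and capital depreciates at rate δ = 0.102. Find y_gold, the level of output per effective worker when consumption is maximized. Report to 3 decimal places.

y_gold ≈ 1.706

The effective depreciation rate is n + g + δ = 0.031 + 0.026 + 0.102 = 0.159.
Golden rule sets MPK = n+g+δ: 0.38·k^(0.38−1) = 0.159, so k_gold = (0.38/0.159)^(1/0.62) ≈ 4.0766.
Output: y_gold = k_gold^0.38 = 4.0766^0.38 ≈ 1.7057.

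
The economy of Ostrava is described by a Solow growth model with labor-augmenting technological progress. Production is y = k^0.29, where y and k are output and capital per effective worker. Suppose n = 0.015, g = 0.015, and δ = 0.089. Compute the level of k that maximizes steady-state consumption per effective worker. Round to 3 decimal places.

k_gold ≈ 3.506

The effective depreciation rate is n + g + δ = 0.015 + 0.015 + 0.089 = 0.119.
Golden rule sets MPK = n+g+δ: 0.29·k^(0.29−1) = 0.119, so k_gold = (0.29/0.119)^(1/0.71) ≈ 3.5064.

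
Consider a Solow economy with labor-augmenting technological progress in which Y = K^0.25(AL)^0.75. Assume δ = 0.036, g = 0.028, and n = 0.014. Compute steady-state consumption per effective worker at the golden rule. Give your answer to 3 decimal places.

c_gold ≈ 1.106

Capital per effective worker breaks even when investment replaces (n + g + δ)·k; here n + g + δ = 0.078.
At the golden rule the marginal product of capital equals n+g+δ: 0.25·k^(0.25−1) = 0.078. Solving, k_gold = (0.25/0.078)^(1/0.75) ≈ 4.7256.
y_gold = 4.7256^0.25 ≈ 1.4744.
c_gold = y_gold − (n+g+δ)·k_gold = 1.4744 − 0.078·4.7256 ≈ 1.1058.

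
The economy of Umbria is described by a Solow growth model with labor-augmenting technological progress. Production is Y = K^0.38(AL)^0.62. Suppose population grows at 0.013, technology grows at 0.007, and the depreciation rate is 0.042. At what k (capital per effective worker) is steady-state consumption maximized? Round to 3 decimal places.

k_gold ≈ 18.620

The effective depreciation rate is n + g + δ = 0.013 + 0.007 + 0.042 = 0.062.
Maximizing c = f(k) − (n+g+δ)·k gives f'(k) = n+g+δ, i.e. 0.38·k^(0.38−1) = 0.062, so k_gold = (0.38/0.062)^(1/0.62) ≈ 18.6203.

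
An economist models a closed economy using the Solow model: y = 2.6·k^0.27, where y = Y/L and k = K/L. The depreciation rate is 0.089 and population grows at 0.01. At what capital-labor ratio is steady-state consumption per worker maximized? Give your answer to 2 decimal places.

The effective depreciation rate is n + δ = 0.01 + 0.089 = 0.099.
Golden rule sets MPK = n+δ: 0.27·2.6·k^(0.27−1) = 0.099, so k_gold = (0.27·2.6/0.099)^(1/0.73) ≈ 14.6334.

k_gold ≈ 14.63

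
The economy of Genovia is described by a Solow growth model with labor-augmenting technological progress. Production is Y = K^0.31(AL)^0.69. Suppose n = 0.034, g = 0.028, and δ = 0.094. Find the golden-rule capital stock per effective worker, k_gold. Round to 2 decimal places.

The effective depreciation rate is n + g + δ = 0.034 + 0.028 + 0.094 = 0.156.
At the golden rule the marginal product of capital equals n+g+δ: 0.31·k^(0.31−1) = 0.156. Solving, k_gold = (0.31/0.156)^(1/0.69) ≈ 2.7054.

k_gold ≈ 2.71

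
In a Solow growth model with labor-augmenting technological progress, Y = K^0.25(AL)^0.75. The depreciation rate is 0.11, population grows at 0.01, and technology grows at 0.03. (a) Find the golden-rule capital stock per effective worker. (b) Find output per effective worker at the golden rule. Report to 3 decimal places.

(a) k_gold ≈ 1.976; (b) y_gold ≈ 1.186

Capital per effective worker breaks even when investment replaces (n + g + δ)·k; here n + g + δ = 0.15.
Maximizing c = f(k) − (n+g+δ)·k gives f'(k) = n+g+δ, i.e. 0.25·k^(0.25−1) = 0.15, so k_gold = (0.25/0.15)^(1/0.75) ≈ 1.9761.
y_gold = 1.9761^0.25 ≈ 1.1856.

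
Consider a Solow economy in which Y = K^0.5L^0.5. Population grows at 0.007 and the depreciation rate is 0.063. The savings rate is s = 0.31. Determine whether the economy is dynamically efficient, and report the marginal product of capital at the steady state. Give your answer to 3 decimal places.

dynamically efficient; MPK ≈ 0.113

Break-even investment rate: n + δ = 0.007 + 0.063 = 0.07.
Steady-state k*: s·k^0.5 = 0.07·k gives k* = (0.31/0.07)^(1/0.5) ≈ 19.6122.
MPK = 0.5·19.6122^(-0.5) ≈ 0.1129.
MPK > n+δ = 0.07, so the economy is dynamically efficient (under-saving).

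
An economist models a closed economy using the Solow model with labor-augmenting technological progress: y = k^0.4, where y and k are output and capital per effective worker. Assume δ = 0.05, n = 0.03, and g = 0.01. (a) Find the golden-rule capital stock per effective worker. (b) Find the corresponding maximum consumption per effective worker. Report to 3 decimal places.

Capital per effective worker breaks even when investment replaces (n + g + δ)·k; here n + g + δ = 0.09.
Maximizing c = f(k) − (n+g+δ)·k gives f'(k) = n+g+δ, i.e. 0.4·k^(0.4−1) = 0.09, so k_gold = (0.4/0.09)^(1/0.6) ≈ 12.0142.
y_gold = 12.0142^0.4 ≈ 2.7032; c_gold = y_gold − 0.09·k_gold ≈ 1.6219.

(a) k_gold ≈ 12.014; (b) c_gold ≈ 1.622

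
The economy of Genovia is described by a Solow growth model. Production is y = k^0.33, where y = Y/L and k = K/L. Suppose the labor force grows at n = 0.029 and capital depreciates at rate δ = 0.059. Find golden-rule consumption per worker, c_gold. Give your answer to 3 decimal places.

The effective depreciation rate is n + δ = 0.029 + 0.059 = 0.088.
Maximizing c = f(k) − (n+δ)·k gives f'(k) = n+δ, i.e. 0.33·k^(0.33−1) = 0.088, so k_gold = (0.33/0.088)^(1/0.67) ≈ 7.1906.
y_gold = 7.1906^0.33 ≈ 1.9175.
c_gold = y_gold − (n+δ)·k_gold = 1.9175 − 0.088·7.1906 ≈ 1.2847.

c_gold ≈ 1.285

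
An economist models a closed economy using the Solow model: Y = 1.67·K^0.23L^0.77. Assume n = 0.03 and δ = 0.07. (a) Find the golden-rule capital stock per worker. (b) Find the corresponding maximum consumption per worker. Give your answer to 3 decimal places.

Break-even investment rate: n + δ = 0.03 + 0.07 = 0.1.
At the golden rule the marginal product of capital equals n+δ: 0.23·1.67·k^(0.23−1) = 0.1. Solving, k_gold = (0.23·1.67/0.1)^(1/0.77) ≈ 5.7414.
y_gold = 1.67·5.7414^0.23 ≈ 2.4963; c_gold = y_gold − 0.1·k_gold ≈ 1.9221.

(a) k_gold ≈ 5.741; (b) c_gold ≈ 1.922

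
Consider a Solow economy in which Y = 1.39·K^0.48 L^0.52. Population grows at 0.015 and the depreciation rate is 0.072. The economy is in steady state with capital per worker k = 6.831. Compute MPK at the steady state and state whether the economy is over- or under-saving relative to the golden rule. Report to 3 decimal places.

n + δ = 0.015 + 0.072 = 0.087.
MPK = 0.48·1.39·k^(0.48−1) = 0.48·1.39·6.831^(-0.52) ≈ 0.2457.
MPK > 0.087, so the economy is dynamically efficient (under-saving).

under-saving; MPK ≈ 0.246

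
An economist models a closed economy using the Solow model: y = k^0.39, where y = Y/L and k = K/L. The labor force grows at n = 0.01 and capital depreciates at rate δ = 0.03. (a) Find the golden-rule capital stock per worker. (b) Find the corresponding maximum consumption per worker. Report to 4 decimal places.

n + δ = 0.01 + 0.03 = 0.04.
Setting f'(k) = n+δ gives 0.39·k^(0.39−1) = 0.04, hence k_gold = (0.39/0.04)^(1/0.61) ≈ 41.8137.
y_gold = 41.8137^0.39 ≈ 4.2886; c_gold = y_gold − 0.04·k_gold ≈ 2.6160.

(a) k_gold ≈ 41.8137; (b) c_gold ≈ 2.6160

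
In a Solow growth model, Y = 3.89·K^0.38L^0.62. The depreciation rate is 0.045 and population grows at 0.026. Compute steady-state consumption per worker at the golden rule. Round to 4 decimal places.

c_gold ≈ 15.5038

Break-even investment rate: n + δ = 0.026 + 0.045 = 0.071.
Golden rule sets MPK = n+δ: 0.38·3.89·k^(0.38−1) = 0.071, so k_gold = (0.38·3.89/0.071)^(1/0.62) ≈ 133.8358.
y_gold = 3.89·133.8358^0.38 ≈ 25.0062.
c_gold = y_gold − (n+δ)·k_gold = 25.0062 − 0.071·133.8358 ≈ 15.5038.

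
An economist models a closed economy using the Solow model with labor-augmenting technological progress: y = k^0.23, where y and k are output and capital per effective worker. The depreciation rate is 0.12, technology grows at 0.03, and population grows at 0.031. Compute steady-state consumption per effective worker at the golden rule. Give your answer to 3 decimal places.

n + g + δ = 0.031 + 0.03 + 0.12 = 0.181.
Golden rule sets MPK = n+g+δ: 0.23·k^(0.23−1) = 0.181, so k_gold = (0.23/0.181)^(1/0.77) ≈ 1.3650.
y_gold = 1.3650^0.23 ≈ 1.0742.
c_gold = y_gold − (n+g+δ)·k_gold = 1.0742 − 0.181·1.3650 ≈ 0.8271.

c_gold ≈ 0.827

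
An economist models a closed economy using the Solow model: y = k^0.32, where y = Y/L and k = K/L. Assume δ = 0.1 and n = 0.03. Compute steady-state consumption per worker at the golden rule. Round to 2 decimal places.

The effective depreciation rate is n + δ = 0.03 + 0.1 = 0.13.
At the golden rule the marginal product of capital equals n+δ: 0.32·k^(0.32−1) = 0.13. Solving, k_gold = (0.32/0.13)^(1/0.68) ≈ 3.7610.
y_gold = 3.7610^0.32 ≈ 1.5279.
c_gold = y_gold − (n+δ)·k_gold = 1.5279 − 0.13·3.7610 ≈ 1.0390.

c_gold ≈ 1.04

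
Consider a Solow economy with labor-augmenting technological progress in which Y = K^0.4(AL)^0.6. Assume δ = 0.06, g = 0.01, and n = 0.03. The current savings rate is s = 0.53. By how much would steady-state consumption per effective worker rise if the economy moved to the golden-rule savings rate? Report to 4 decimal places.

Δc ≈ 0.0832

The effective depreciation rate is n + g + δ = 0.03 + 0.01 + 0.06 = 0.1.
Current steady state (s = 0.53): k* = (0.53/0.1)^(1/0.6) ≈ 16.1111, y* = 16.1111^0.4 ≈ 3.0398, c* = (1−0.53)·3.0398 ≈ 1.4287.
Maximizing c = f(k) − (n+g+δ)·k gives f'(k) = n+g+δ, i.e. 0.4·k^(0.4−1) = 0.1, so k_gold = (0.4/0.1)^(1/0.6) ≈ 10.0794.
y_gold = 10.0794^0.4 ≈ 2.5198, c_gold = y_gold − 0.1·k_gold ≈ 1.5119.
Gain: Δc = 1.5119 − 1.4287 ≈ 0.0832.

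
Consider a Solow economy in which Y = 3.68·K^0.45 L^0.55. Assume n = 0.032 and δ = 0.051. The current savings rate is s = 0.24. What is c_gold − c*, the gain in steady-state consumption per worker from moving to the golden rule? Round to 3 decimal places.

n + δ = 0.032 + 0.051 = 0.083.
Current steady state (s = 0.24): k* = (0.24·3.68/0.083)^(1/0.55) ≈ 73.6611, y* = 3.68·73.6611^0.45 ≈ 25.4745, c* = (1−0.24)·25.4745 ≈ 19.3606.
Golden rule sets MPK = n+δ: 0.45·3.68·k^(0.45−1) = 0.083, so k_gold = (0.45·3.68/0.083)^(1/0.55) ≈ 230.9958.
y_gold = 3.68·230.9958^0.45 ≈ 42.6059, c_gold = y_gold − 0.083·k_gold ≈ 23.4332.
Gain: Δc = 23.4332 − 19.3606 ≈ 4.0727.

Δc ≈ 4.073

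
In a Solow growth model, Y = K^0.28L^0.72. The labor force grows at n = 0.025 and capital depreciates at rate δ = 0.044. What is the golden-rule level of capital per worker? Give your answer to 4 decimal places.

The effective depreciation rate is n + δ = 0.025 + 0.044 = 0.069.
Golden rule sets MPK = n+δ: 0.28·k^(0.28−1) = 0.069, so k_gold = (0.28/0.069)^(1/0.72) ≈ 6.9964.

k_gold ≈ 6.9964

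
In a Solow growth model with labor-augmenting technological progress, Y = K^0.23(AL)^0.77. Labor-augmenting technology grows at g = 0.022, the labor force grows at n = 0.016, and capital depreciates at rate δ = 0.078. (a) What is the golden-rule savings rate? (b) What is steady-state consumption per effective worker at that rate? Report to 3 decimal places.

Break-even investment rate: n + g + δ = 0.016 + 0.022 + 0.078 = 0.116.
For Cobb-Douglas, s_gold equals capital's share: s_gold = 0.23.
Setting f'(k) = n+g+δ gives 0.23·k^(0.23−1) = 0.116, hence k_gold = (0.23/0.116)^(1/0.77) ≈ 2.4326.
y_gold = 2.4326^0.23 ≈ 1.2269; c_gold = (1−0.23)·y_gold ≈ 0.9447.

(a) s_gold = 0.230; (b) c_gold ≈ 0.945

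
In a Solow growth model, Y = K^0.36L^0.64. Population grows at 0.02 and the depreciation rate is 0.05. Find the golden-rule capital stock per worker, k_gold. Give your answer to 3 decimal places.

n + δ = 0.02 + 0.05 = 0.07.
Golden rule sets MPK = n+δ: 0.36·k^(0.36−1) = 0.07, so k_gold = (0.36/0.07)^(1/0.64) ≈ 12.9198.

k_gold ≈ 12.920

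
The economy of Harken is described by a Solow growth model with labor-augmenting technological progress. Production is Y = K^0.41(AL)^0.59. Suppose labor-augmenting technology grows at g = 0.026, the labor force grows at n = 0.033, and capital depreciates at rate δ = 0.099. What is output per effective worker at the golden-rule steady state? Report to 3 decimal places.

Break-even investment rate: n + g + δ = 0.033 + 0.026 + 0.099 = 0.158.
Maximizing c = f(k) − (n+g+δ)·k gives f'(k) = n+g+δ, i.e. 0.41·k^(0.41−1) = 0.158, so k_gold = (0.41/0.158)^(1/0.59) ≈ 5.0340.
Output: y_gold = k_gold^0.41 = 5.0340^0.41 ≈ 1.9399.

y_gold ≈ 1.940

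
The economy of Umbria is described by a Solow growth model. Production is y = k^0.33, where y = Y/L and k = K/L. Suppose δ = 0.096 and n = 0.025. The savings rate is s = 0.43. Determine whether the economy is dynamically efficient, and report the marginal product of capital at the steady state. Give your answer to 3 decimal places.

Capital per worker breaks even when investment replaces (n + δ)·k; here n + δ = 0.121.
Steady-state k*: s·k^0.33 = 0.121·k gives k* = (0.43/0.121)^(1/0.67) ≈ 6.6361.
MPK = 0.33·6.6361^(-0.67) ≈ 0.0929.
MPK < n+δ = 0.121, so the economy is dynamically inefficient (over-saving).

dynamically inefficient; MPK ≈ 0.093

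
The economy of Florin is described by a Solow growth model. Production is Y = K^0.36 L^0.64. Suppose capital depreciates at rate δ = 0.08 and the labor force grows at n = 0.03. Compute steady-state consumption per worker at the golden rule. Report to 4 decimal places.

c_gold ≈ 1.2469

Capital per worker breaks even when investment replaces (n + δ)·k; here n + δ = 0.11.
At the golden rule the marginal product of capital equals n+δ: 0.36·k^(0.36−1) = 0.11. Solving, k_gold = (0.36/0.11)^(1/0.64) ≈ 6.3760.
y_gold = 6.3760^0.36 ≈ 1.9482.
c_gold = y_gold − (n+δ)·k_gold = 1.9482 − 0.11·6.3760 ≈ 1.2469.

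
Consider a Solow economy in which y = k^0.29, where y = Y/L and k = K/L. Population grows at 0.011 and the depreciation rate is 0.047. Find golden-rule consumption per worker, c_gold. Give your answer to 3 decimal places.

c_gold ≈ 1.370

n + δ = 0.011 + 0.047 = 0.058.
Setting f'(k) = n+δ gives 0.29·k^(0.29−1) = 0.058, hence k_gold = (0.29/0.058)^(1/0.71) ≈ 9.6486.
y_gold = 9.6486^0.29 ≈ 1.9297.
c_gold = y_gold − (n+δ)·k_gold = 1.9297 − 0.058·9.6486 ≈ 1.3701.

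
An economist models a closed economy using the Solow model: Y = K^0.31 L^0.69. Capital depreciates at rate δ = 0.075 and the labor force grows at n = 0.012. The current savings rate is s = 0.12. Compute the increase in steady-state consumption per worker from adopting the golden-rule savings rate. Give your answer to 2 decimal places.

Capital per worker breaks even when investment replaces (n + δ)·k; here n + δ = 0.087.
Current steady state (s = 0.12): k* = (0.12/0.087)^(1/0.69) ≈ 1.5937, y* = 1.5937^0.31 ≈ 1.1554, c* = (1−0.12)·1.1554 ≈ 1.0168.
Golden rule sets MPK = n+δ: 0.31·k^(0.31−1) = 0.087, so k_gold = (0.31/0.087)^(1/0.69) ≈ 6.3063.
y_gold = 6.3063^0.31 ≈ 1.7698, c_gold = y_gold − 0.087·k_gold ≈ 1.2212.
Gain: Δc = 1.2212 − 1.0168 ≈ 0.2044.

Δc ≈ 0.20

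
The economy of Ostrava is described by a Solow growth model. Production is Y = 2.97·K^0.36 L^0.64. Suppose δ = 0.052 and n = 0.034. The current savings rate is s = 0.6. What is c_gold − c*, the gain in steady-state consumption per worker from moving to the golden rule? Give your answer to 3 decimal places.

Δc ≈ 1.310

Break-even investment rate: n + δ = 0.034 + 0.052 = 0.086.
Current steady state (s = 0.6): k* = (0.6·2.97/0.086)^(1/0.64) ≈ 113.9960, y* = 2.97·113.9960^0.36 ≈ 16.3394, c* = (1−0.6)·16.3394 ≈ 6.5358.
Setting f'(k) = n+δ gives 0.36·2.97·k^(0.36−1) = 0.086, hence k_gold = (0.36·2.97/0.086)^(1/0.64) ≈ 51.3158.
y_gold = 2.97·51.3158^0.36 ≈ 12.2588, c_gold = y_gold − 0.086·k_gold ≈ 7.8456.
Gain: Δc = 7.8456 − 6.5358 ≈ 1.3098.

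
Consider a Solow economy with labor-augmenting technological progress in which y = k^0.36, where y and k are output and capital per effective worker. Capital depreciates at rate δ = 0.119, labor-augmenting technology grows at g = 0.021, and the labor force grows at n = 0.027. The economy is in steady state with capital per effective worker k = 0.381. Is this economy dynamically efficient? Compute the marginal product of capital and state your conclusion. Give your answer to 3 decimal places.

Break-even investment rate: n + g + δ = 0.027 + 0.021 + 0.119 = 0.167.
MPK = 0.36·k^(0.36−1) = 0.36·0.381^(-0.64) ≈ 0.6676.
MPK > 0.167, so the economy is dynamically efficient (under-saving).

dynamically efficient; MPK ≈ 0.668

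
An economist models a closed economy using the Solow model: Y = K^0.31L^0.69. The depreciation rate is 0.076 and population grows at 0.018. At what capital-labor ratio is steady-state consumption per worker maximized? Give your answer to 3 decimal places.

k_gold ≈ 5.637

Capital per worker breaks even when investment replaces (n + δ)·k; here n + δ = 0.094.
At the golden rule the marginal product of capital equals n+δ: 0.31·k^(0.31−1) = 0.094. Solving, k_gold = (0.31/0.094)^(1/0.69) ≈ 5.6372.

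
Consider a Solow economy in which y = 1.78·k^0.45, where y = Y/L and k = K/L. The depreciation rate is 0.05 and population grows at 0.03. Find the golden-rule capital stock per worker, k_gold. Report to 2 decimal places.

k_gold ≈ 65.94

The effective depreciation rate is n + δ = 0.03 + 0.05 = 0.08.
Maximizing c = f(k) − (n+δ)·k gives f'(k) = n+δ, i.e. 0.45·1.78·k^(0.45−1) = 0.08, so k_gold = (0.45·1.78/0.08)^(1/0.55) ≈ 65.9429.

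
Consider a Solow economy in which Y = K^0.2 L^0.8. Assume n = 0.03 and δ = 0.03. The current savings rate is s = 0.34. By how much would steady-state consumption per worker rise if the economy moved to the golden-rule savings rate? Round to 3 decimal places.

Capital per worker breaks even when investment replaces (n + δ)·k; here n + δ = 0.06.
Current steady state (s = 0.34): k* = (0.34/0.06)^(1/0.8) ≈ 8.7430, y* = 8.7430^0.2 ≈ 1.5429, c* = (1−0.34)·1.5429 ≈ 1.0183.
Golden rule sets MPK = n+δ: 0.2·k^(0.2−1) = 0.06, so k_gold = (0.2/0.06)^(1/0.8) ≈ 4.5040.
y_gold = 4.5040^0.2 ≈ 1.3512, c_gold = y_gold − 0.06·k_gold ≈ 1.0810.
Gain: Δc = 1.0810 − 1.0183 ≈ 0.0627.

Δc ≈ 0.063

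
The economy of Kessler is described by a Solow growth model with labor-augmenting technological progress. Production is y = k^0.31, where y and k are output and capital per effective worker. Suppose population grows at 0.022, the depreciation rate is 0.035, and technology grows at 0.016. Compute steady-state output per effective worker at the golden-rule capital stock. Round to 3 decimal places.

y_gold ≈ 1.915

The effective depreciation rate is n + g + δ = 0.022 + 0.016 + 0.035 = 0.073.
Golden rule sets MPK = n+g+δ: 0.31·k^(0.31−1) = 0.073, so k_gold = (0.31/0.073)^(1/0.69) ≈ 8.1321.
Output: y_gold = k_gold^0.31 = 8.1321^0.31 ≈ 1.9150.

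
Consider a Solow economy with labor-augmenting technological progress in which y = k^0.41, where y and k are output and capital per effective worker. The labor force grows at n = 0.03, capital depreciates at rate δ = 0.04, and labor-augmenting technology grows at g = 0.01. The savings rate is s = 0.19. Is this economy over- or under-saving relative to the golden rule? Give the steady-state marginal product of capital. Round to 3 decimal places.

under-saving; MPK ≈ 0.173

Capital per effective worker breaks even when investment replaces (n + g + δ)·k; here n + g + δ = 0.08.
Steady-state k*: s·k^0.41 = 0.08·k gives k* = (0.19/0.08)^(1/0.59) ≈ 4.3323.
MPK = 0.41·4.3323^(-0.59) ≈ 0.1726.
MPK > n+g+δ = 0.08, so the economy is dynamically efficient (under-saving).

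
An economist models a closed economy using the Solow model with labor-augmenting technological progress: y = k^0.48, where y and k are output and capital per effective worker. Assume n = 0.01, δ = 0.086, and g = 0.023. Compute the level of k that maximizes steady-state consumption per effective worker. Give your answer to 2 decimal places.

k_gold ≈ 14.61

Capital per effective worker breaks even when investment replaces (n + g + δ)·k; here n + g + δ = 0.119.
Golden rule sets MPK = n+g+δ: 0.48·k^(0.48−1) = 0.119, so k_gold = (0.48/0.119)^(1/0.52) ≈ 14.6149.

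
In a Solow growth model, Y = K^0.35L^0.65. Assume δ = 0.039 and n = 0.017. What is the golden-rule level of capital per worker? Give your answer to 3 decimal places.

k_gold ≈ 16.766

The effective depreciation rate is n + δ = 0.017 + 0.039 = 0.056.
Golden rule sets MPK = n+δ: 0.35·k^(0.35−1) = 0.056, so k_gold = (0.35/0.056)^(1/0.65) ≈ 16.7661.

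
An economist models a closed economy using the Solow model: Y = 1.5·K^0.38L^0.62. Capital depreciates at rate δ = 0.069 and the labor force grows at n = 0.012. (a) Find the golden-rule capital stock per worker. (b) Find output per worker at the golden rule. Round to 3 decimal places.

n + δ = 0.012 + 0.069 = 0.081.
Golden rule sets MPK = n+δ: 0.38·1.5·k^(0.38−1) = 0.081, so k_gold = (0.38·1.5/0.081)^(1/0.62) ≈ 23.2679.
y_gold = 1.5·23.2679^0.38 ≈ 4.9597.

(a) k_gold ≈ 23.268; (b) y_gold ≈ 4.960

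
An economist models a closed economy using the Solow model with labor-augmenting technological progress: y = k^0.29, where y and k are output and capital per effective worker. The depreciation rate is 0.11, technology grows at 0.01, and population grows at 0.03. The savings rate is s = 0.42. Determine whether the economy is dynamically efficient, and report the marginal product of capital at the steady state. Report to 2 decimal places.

dynamically inefficient; MPK ≈ 0.10

n + g + δ = 0.03 + 0.01 + 0.11 = 0.15.
Steady-state k*: s·k^0.29 = 0.15·k gives k* = (0.42/0.15)^(1/0.71) ≈ 4.2638.
MPK = 0.29·4.2638^(-0.71) ≈ 0.1036.
MPK < n+g+δ = 0.15, so the economy is dynamically inefficient (over-saving).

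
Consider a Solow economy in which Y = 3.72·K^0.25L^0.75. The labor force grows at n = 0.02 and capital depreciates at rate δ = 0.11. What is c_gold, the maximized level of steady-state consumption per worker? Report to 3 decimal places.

n + δ = 0.02 + 0.11 = 0.13.
Golden rule sets MPK = n+δ: 0.25·3.72·k^(0.25−1) = 0.13, so k_gold = (0.25·3.72/0.13)^(1/0.75) ≈ 13.7843.
y_gold = 3.72·13.7843^0.25 ≈ 7.1679.
c_gold = y_gold − (n+δ)·k_gold = 7.1679 − 0.13·13.7843 ≈ 5.3759.

c_gold ≈ 5.376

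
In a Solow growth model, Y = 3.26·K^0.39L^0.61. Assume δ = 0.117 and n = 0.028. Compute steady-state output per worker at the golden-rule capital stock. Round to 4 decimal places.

Capital per worker breaks even when investment replaces (n + δ)·k; here n + δ = 0.145.
Setting f'(k) = n+δ gives 0.39·3.26·k^(0.39−1) = 0.145, hence k_gold = (0.39·3.26/0.145)^(1/0.61) ≈ 35.1367.
Output: y_gold = 3.26·k_gold^0.39 = 3.26·35.1367^0.39 ≈ 13.0636.

y_gold ≈ 13.0636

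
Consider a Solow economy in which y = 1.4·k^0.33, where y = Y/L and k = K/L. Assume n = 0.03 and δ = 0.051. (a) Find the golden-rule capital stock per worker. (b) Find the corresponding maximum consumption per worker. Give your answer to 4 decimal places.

n + δ = 0.03 + 0.051 = 0.081.
Maximizing c = f(k) − (n+δ)·k gives f'(k) = n+δ, i.e. 0.33·1.4·k^(0.33−1) = 0.081, so k_gold = (0.33·1.4/0.081)^(1/0.67) ≈ 13.4460.
y_gold = 1.4·13.4460^0.33 ≈ 3.3004; c_gold = y_gold − 0.081·k_gold ≈ 2.2113.

(a) k_gold ≈ 13.4460; (b) c_gold ≈ 2.2113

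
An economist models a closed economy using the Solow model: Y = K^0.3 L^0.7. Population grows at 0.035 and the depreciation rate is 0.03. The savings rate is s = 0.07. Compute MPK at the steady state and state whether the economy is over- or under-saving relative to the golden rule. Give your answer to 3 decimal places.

under-saving; MPK ≈ 0.279

Break-even investment rate: n + δ = 0.035 + 0.03 = 0.065.
Steady-state k*: s·k^0.3 = 0.065·k gives k* = (0.07/0.065)^(1/0.7) ≈ 1.1117.
MPK = 0.3·1.1117^(-0.7) ≈ 0.2786.
MPK > n+δ = 0.065, so the economy is dynamically efficient (under-saving).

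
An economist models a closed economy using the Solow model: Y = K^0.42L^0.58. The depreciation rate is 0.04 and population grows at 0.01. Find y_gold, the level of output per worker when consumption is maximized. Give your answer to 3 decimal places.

y_gold ≈ 4.670

Capital per worker breaks even when investment replaces (n + δ)·k; here n + δ = 0.05.
At the golden rule the marginal product of capital equals n+δ: 0.42·k^(0.42−1) = 0.05. Solving, k_gold = (0.42/0.05)^(1/0.58) ≈ 39.2270.
Output: y_gold = k_gold^0.42 = 39.2270^0.42 ≈ 4.6699.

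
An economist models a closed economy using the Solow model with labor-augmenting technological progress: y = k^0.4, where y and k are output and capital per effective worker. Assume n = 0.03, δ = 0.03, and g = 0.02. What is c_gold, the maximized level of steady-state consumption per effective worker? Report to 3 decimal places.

c_gold ≈ 1.754

n + g + δ = 0.03 + 0.02 + 0.03 = 0.08.
Maximizing c = f(k) − (n+g+δ)·k gives f'(k) = n+g+δ, i.e. 0.4·k^(0.4−1) = 0.08, so k_gold = (0.4/0.08)^(1/0.6) ≈ 14.6201.
y_gold = 14.6201^0.4 ≈ 2.9240.
c_gold = y_gold − (n+g+δ)·k_gold = 2.9240 − 0.08·14.6201 ≈ 1.7544.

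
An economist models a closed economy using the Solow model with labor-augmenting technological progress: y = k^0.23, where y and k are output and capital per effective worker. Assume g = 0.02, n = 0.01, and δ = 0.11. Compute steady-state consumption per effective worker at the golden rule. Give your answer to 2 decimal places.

c_gold ≈ 0.89

n + g + δ = 0.01 + 0.02 + 0.11 = 0.14.
Setting f'(k) = n+g+δ gives 0.23·k^(0.23−1) = 0.14, hence k_gold = (0.23/0.14)^(1/0.77) ≈ 1.9055.
y_gold = 1.9055^0.23 ≈ 1.1598.
c_gold = y_gold − (n+g+δ)·k_gold = 1.1598 − 0.14·1.9055 ≈ 0.8931.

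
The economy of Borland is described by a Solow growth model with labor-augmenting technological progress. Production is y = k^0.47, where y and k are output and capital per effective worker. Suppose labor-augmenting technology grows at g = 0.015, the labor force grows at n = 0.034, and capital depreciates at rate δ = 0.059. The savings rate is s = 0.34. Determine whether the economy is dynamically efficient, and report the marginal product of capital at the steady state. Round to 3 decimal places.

Break-even investment rate: n + g + δ = 0.034 + 0.015 + 0.059 = 0.108.
Steady-state k*: s·k^0.47 = 0.108·k gives k* = (0.34/0.108)^(1/0.53) ≈ 8.7042.
MPK = 0.47·8.7042^(-0.53) ≈ 0.1493.
MPK > n+g+δ = 0.108, so the economy is dynamically efficient (under-saving).

dynamically efficient; MPK ≈ 0.149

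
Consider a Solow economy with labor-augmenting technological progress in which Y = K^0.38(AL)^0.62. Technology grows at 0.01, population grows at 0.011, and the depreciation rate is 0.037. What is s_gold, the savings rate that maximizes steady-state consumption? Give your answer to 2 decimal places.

s_gold = 0.38

Break-even investment rate: n + g + δ = 0.011 + 0.01 + 0.037 = 0.058.
At the golden rule MPK = n+g+δ, and in any Cobb-Douglas steady state s = (n+g+δ)·k/y = MPK·k/y = capital's share 0.38.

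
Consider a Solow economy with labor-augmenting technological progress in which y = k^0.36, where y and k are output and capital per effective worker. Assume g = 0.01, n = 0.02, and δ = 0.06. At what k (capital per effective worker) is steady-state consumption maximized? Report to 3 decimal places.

n + g + δ = 0.02 + 0.01 + 0.06 = 0.09.
Maximizing c = f(k) − (n+g+δ)·k gives f'(k) = n+g+δ, i.e. 0.36·k^(0.36−1) = 0.09, so k_gold = (0.36/0.09)^(1/0.64) ≈ 8.7241.

k_gold ≈ 8.724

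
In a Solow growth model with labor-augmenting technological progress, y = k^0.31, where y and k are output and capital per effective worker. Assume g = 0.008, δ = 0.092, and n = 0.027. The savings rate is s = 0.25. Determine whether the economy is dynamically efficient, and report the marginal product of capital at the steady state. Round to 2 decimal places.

The effective depreciation rate is n + g + δ = 0.027 + 0.008 + 0.092 = 0.127.
Steady-state k*: s·k^0.31 = 0.127·k gives k* = (0.25/0.127)^(1/0.69) ≈ 2.6686.
MPK = 0.31·2.6686^(-0.69) ≈ 0.1575.
MPK > n+g+δ = 0.127, so the economy is dynamically efficient (under-saving).

dynamically efficient; MPK ≈ 0.16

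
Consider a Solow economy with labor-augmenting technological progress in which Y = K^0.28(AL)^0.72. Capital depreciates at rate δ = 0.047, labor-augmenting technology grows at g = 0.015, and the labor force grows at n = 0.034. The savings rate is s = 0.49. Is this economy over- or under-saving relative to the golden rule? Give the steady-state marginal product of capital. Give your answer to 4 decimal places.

over-saving; MPK ≈ 0.0549

The effective depreciation rate is n + g + δ = 0.034 + 0.015 + 0.047 = 0.096.
Steady-state k*: s·k^0.28 = 0.096·k gives k* = (0.49/0.096)^(1/0.72) ≈ 9.6212.
MPK = 0.28·9.6212^(-0.72) ≈ 0.0549.
MPK < n+g+δ = 0.096, so the economy is dynamically inefficient (over-saving).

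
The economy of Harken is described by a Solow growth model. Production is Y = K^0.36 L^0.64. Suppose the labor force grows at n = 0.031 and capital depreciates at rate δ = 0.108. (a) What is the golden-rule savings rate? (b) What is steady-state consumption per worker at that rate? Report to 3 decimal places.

The effective depreciation rate is n + δ = 0.031 + 0.108 = 0.139.
For Cobb-Douglas, s_gold equals capital's share: s_gold = 0.36.
At the golden rule the marginal product of capital equals n+δ: 0.36·k^(0.36−1) = 0.139. Solving, k_gold = (0.36/0.139)^(1/0.64) ≈ 4.4235.
y_gold = 4.4235^0.36 ≈ 1.7079; c_gold = (1−0.36)·y_gold ≈ 1.0931.

(a) s_gold = 0.360; (b) c_gold ≈ 1.093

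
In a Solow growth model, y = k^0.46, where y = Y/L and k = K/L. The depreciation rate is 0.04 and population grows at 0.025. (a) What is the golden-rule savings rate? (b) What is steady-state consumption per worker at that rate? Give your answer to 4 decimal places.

(a) s_gold = 0.4600; (b) c_gold ≈ 2.8598

n + δ = 0.025 + 0.04 = 0.065.
For Cobb-Douglas, s_gold equals capital's share: s_gold = 0.46.
Golden rule sets MPK = n+δ: 0.46·k^(0.46−1) = 0.065, so k_gold = (0.46/0.065)^(1/0.54) ≈ 37.4788.
y_gold = 37.4788^0.46 ≈ 5.2959; c_gold = (1−0.46)·y_gold ≈ 2.8598.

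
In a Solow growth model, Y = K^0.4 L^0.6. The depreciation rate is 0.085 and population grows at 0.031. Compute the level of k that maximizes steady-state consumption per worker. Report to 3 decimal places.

The effective depreciation rate is n + δ = 0.031 + 0.085 = 0.116.
Setting f'(k) = n+δ gives 0.4·k^(0.4−1) = 0.116, hence k_gold = (0.4/0.116)^(1/0.6) ≈ 7.8705.

k_gold ≈ 7.871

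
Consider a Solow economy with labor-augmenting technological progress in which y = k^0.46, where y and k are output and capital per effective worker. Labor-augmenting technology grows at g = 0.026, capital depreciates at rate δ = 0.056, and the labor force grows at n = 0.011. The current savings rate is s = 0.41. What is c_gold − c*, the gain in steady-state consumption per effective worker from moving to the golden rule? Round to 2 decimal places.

Δc ≈ 0.02

Capital per effective worker breaks even when investment replaces (n + g + δ)·k; here n + g + δ = 0.093.
Current steady state (s = 0.41): k* = (0.41/0.093)^(1/0.54) ≈ 15.6009, y* = 15.6009^0.46 ≈ 3.5387, c* = (1−0.41)·3.5387 ≈ 2.0879.
Maximizing c = f(k) − (n+g+δ)·k gives f'(k) = n+g+δ, i.e. 0.46·k^(0.46−1) = 0.093, so k_gold = (0.46/0.093)^(1/0.54) ≈ 19.3061.
y_gold = 19.3061^0.46 ≈ 3.9032, c_gold = y_gold − 0.093·k_gold ≈ 2.1077.
Gain: Δc = 2.1077 − 2.0879 ≈ 0.0199.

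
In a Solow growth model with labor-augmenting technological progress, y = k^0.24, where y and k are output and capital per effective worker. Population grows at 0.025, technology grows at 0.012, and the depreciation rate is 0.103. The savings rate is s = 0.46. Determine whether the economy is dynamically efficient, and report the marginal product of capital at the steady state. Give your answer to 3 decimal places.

dynamically inefficient; MPK ≈ 0.073

Capital per effective worker breaks even when investment replaces (n + g + δ)·k; here n + g + δ = 0.14.
Steady-state k*: s·k^0.24 = 0.14·k gives k* = (0.46/0.14)^(1/0.76) ≈ 4.7838.
MPK = 0.24·4.7838^(-0.76) ≈ 0.0730.
MPK < n+g+δ = 0.14, so the economy is dynamically inefficient (over-saving).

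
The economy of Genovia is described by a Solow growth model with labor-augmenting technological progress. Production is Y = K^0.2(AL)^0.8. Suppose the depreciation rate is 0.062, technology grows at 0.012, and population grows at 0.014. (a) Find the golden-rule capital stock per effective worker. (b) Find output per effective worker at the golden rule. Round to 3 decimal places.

Break-even investment rate: n + g + δ = 0.014 + 0.012 + 0.062 = 0.088.
At the golden rule the marginal product of capital equals n+g+δ: 0.2·k^(0.2−1) = 0.088. Solving, k_gold = (0.2/0.088)^(1/0.8) ≈ 2.7905.
y_gold = 2.7905^0.2 ≈ 1.2278.

(a) k_gold ≈ 2.791; (b) y_gold ≈ 1.228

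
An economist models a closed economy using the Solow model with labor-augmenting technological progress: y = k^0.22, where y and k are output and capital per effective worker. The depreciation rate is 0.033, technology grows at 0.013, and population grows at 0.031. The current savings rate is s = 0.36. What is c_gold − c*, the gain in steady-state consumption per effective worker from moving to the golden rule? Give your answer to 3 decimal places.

Δc ≈ 0.060

The effective depreciation rate is n + g + δ = 0.031 + 0.013 + 0.033 = 0.077.
Current steady state (s = 0.36): k* = (0.36/0.077)^(1/0.78) ≈ 7.2233, y* = 7.2233^0.22 ≈ 1.5450, c* = (1−0.36)·1.5450 ≈ 0.9888.
Golden rule sets MPK = n+g+δ: 0.22·k^(0.22−1) = 0.077, so k_gold = (0.22/0.077)^(1/0.78) ≈ 3.8417.
y_gold = 3.8417^0.22 ≈ 1.3446, c_gold = y_gold − 0.077·k_gold ≈ 1.0488.
Gain: Δc = 1.0488 − 0.9888 ≈ 0.0600.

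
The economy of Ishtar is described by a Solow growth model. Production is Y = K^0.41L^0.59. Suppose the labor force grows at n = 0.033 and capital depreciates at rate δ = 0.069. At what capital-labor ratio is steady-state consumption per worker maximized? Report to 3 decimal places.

k_gold ≈ 10.569

Break-even investment rate: n + δ = 0.033 + 0.069 = 0.102.
At the golden rule the marginal product of capital equals n+δ: 0.41·k^(0.41−1) = 0.102. Solving, k_gold = (0.41/0.102)^(1/0.59) ≈ 10.5692.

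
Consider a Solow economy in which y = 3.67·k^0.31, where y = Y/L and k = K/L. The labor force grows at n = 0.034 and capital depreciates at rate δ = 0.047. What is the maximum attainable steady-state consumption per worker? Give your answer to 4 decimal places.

The effective depreciation rate is n + δ = 0.034 + 0.047 = 0.081.
Golden rule sets MPK = n+δ: 0.31·3.67·k^(0.31−1) = 0.081, so k_gold = (0.31·3.67/0.081)^(1/0.69) ≈ 46.0368.
y_gold = 3.67·46.0368^0.31 ≈ 12.0290.
c_gold = y_gold − (n+δ)·k_gold = 12.0290 − 0.081·46.0368 ≈ 8.3000.

c_gold ≈ 8.3000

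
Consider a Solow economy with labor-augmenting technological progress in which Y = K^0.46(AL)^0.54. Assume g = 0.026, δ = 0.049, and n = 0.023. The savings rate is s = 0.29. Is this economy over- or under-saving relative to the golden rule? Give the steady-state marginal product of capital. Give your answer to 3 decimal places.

under-saving; MPK ≈ 0.155

The effective depreciation rate is n + g + δ = 0.023 + 0.026 + 0.049 = 0.098.
Steady-state k*: s·k^0.46 = 0.098·k gives k* = (0.29/0.098)^(1/0.54) ≈ 7.4566.
MPK = 0.46·7.4566^(-0.54) ≈ 0.1554.
MPK > n+g+δ = 0.098, so the economy is dynamically efficient (under-saving).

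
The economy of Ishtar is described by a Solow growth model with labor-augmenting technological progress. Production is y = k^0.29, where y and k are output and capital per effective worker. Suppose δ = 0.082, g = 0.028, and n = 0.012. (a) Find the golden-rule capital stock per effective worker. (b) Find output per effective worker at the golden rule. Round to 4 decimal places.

Break-even investment rate: n + g + δ = 0.012 + 0.028 + 0.082 = 0.122.
Maximizing c = f(k) − (n+g+δ)·k gives f'(k) = n+g+δ, i.e. 0.29·k^(0.29−1) = 0.122, so k_gold = (0.29/0.122)^(1/0.71) ≈ 3.3856.
y_gold = 3.3856^0.29 ≈ 1.4243.

(a) k_gold ≈ 3.3856; (b) y_gold ≈ 1.4243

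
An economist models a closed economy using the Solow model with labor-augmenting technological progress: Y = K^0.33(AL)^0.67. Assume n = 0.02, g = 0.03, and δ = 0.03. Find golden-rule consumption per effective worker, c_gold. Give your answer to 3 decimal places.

Capital per effective worker breaks even when investment replaces (n + g + δ)·k; here n + g + δ = 0.08.
At the golden rule the marginal product of capital equals n+g+δ: 0.33·k^(0.33−1) = 0.08. Solving, k_gold = (0.33/0.08)^(1/0.67) ≈ 8.2898.
y_gold = 8.2898^0.33 ≈ 2.0096.
c_gold = y_gold − (n+g+δ)·k_gold = 2.0096 − 0.08·8.2898 ≈ 1.3465.

c_gold ≈ 1.346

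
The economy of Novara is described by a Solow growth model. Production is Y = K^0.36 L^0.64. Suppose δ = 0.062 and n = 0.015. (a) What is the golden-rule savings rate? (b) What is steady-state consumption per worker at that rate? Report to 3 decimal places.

Break-even investment rate: n + δ = 0.015 + 0.062 = 0.077.
For Cobb-Douglas, s_gold equals capital's share: s_gold = 0.36.
Setting f'(k) = n+δ gives 0.36·k^(0.36−1) = 0.077, hence k_gold = (0.36/0.077)^(1/0.64) ≈ 11.1322.
y_gold = 11.1322^0.36 ≈ 2.3811; c_gold = (1−0.36)·y_gold ≈ 1.5239.

(a) s_gold = 0.360; (b) c_gold ≈ 1.524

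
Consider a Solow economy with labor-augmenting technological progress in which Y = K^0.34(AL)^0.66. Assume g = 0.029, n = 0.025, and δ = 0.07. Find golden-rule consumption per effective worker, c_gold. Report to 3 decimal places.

The effective depreciation rate is n + g + δ = 0.025 + 0.029 + 0.07 = 0.124.
At the golden rule the marginal product of capital equals n+g+δ: 0.34·k^(0.34−1) = 0.124. Solving, k_gold = (0.34/0.124)^(1/0.66) ≈ 4.6102.
y_gold = 4.6102^0.34 ≈ 1.6814.
c_gold = y_gold − (n+g+δ)·k_gold = 1.6814 − 0.124·4.6102 ≈ 1.1097.

c_gold ≈ 1.110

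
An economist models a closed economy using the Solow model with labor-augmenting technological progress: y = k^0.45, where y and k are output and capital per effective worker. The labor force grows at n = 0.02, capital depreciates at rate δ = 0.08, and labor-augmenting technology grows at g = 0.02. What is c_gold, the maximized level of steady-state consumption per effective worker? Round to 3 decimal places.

Capital per effective worker breaks even when investment replaces (n + g + δ)·k; here n + g + δ = 0.12.
Golden rule sets MPK = n+g+δ: 0.45·k^(0.45−1) = 0.12, so k_gold = (0.45/0.12)^(1/0.55) ≈ 11.0584.
y_gold = 11.0584^0.45 ≈ 2.9489.
c_gold = y_gold − (n+g+δ)·k_gold = 2.9489 − 0.12·11.0584 ≈ 1.6219.

c_gold ≈ 1.622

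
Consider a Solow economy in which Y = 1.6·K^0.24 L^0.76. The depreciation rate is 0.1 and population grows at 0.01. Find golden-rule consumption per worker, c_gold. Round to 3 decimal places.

c_gold ≈ 1.805

n + δ = 0.01 + 0.1 = 0.11.
Golden rule sets MPK = n+δ: 0.24·1.6·k^(0.24−1) = 0.11, so k_gold = (0.24·1.6/0.11)^(1/0.76) ≈ 5.1808.
y_gold = 1.6·5.1808^0.24 ≈ 2.3745.
c_gold = y_gold − (n+δ)·k_gold = 2.3745 − 0.11·5.1808 ≈ 1.8046.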